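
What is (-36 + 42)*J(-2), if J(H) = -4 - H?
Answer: -12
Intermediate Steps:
(-36 + 42)*J(-2) = (-36 + 42)*(-4 - 1*(-2)) = 6*(-4 + 2) = 6*(-2) = -12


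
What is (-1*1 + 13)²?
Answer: 144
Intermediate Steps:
(-1*1 + 13)² = (-1 + 13)² = 12² = 144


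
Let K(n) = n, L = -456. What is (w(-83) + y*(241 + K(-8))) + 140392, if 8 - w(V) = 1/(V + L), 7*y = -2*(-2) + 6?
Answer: 75855011/539 ≈ 1.4073e+5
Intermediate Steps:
y = 10/7 (y = (-2*(-2) + 6)/7 = (4 + 6)/7 = (1/7)*10 = 10/7 ≈ 1.4286)
w(V) = 8 - 1/(-456 + V) (w(V) = 8 - 1/(V - 456) = 8 - 1/(-456 + V))
(w(-83) + y*(241 + K(-8))) + 140392 = ((-3649 + 8*(-83))/(-456 - 83) + 10*(241 - 8)/7) + 140392 = ((-3649 - 664)/(-539) + (10/7)*233) + 140392 = (-1/539*(-4313) + 2330/7) + 140392 = (4313/539 + 2330/7) + 140392 = 183723/539 + 140392 = 75855011/539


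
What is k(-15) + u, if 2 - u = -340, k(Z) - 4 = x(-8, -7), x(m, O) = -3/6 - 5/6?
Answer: 1034/3 ≈ 344.67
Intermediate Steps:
x(m, O) = -4/3 (x(m, O) = -3*⅙ - 5*⅙ = -½ - ⅚ = -4/3)
k(Z) = 8/3 (k(Z) = 4 - 4/3 = 8/3)
u = 342 (u = 2 - 1*(-340) = 2 + 340 = 342)
k(-15) + u = 8/3 + 342 = 1034/3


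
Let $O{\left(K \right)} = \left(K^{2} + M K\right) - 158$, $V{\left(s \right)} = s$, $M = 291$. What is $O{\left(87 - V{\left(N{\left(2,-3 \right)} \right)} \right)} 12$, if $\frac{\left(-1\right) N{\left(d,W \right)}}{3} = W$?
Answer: $343488$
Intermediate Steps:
$N{\left(d,W \right)} = - 3 W$
$O{\left(K \right)} = -158 + K^{2} + 291 K$ ($O{\left(K \right)} = \left(K^{2} + 291 K\right) - 158 = -158 + K^{2} + 291 K$)
$O{\left(87 - V{\left(N{\left(2,-3 \right)} \right)} \right)} 12 = \left(-158 + \left(87 - \left(-3\right) \left(-3\right)\right)^{2} + 291 \left(87 - \left(-3\right) \left(-3\right)\right)\right) 12 = \left(-158 + \left(87 - 9\right)^{2} + 291 \left(87 - 9\right)\right) 12 = \left(-158 + 78^{2} + 291 \cdot 78\right) 12 = \left(-158 + 6084 + 22698\right) 12 = 28624 \cdot 12 = 343488$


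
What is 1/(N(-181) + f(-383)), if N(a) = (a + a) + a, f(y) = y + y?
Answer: -1/1309 ≈ -0.00076394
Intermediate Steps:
f(y) = 2*y
N(a) = 3*a (N(a) = 2*a + a = 3*a)
1/(N(-181) + f(-383)) = 1/(3*(-181) + 2*(-383)) = 1/(-543 - 766) = 1/(-1309) = -1/1309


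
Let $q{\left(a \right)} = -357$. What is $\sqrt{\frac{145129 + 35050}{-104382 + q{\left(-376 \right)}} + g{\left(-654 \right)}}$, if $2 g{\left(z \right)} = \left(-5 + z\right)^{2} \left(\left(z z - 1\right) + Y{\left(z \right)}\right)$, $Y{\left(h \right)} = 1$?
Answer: $\frac{\sqrt{1018856865926251913577}}{104739} \approx 3.0475 \cdot 10^{5}$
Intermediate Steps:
$g{\left(z \right)} = \frac{z^{2} \left(-5 + z\right)^{2}}{2}$ ($g{\left(z \right)} = \frac{\left(-5 + z\right)^{2} \left(\left(z z - 1\right) + 1\right)}{2} = \frac{\left(-5 + z\right)^{2} \left(\left(z^{2} - 1\right) + 1\right)}{2} = \frac{\left(-5 + z\right)^{2} \left(\left(-1 + z^{2}\right) + 1\right)}{2} = \frac{\left(-5 + z\right)^{2} z^{2}}{2} = \frac{z^{2} \left(-5 + z\right)^{2}}{2}$)
$\sqrt{\frac{145129 + 35050}{-104382 + q{\left(-376 \right)}} + g{\left(-654 \right)}} = \sqrt{\frac{145129 + 35050}{-104382 - 357} + \frac{\left(-654\right)^{2} \left(-5 - 654\right)^{2}}{2}} = \sqrt{\frac{180179}{-104739} + \frac{1}{2} \cdot 427716 \left(-659\right)^{2}} = \sqrt{180179 \left(- \frac{1}{104739}\right) + \frac{1}{2} \cdot 427716 \cdot 434281} = \sqrt{- \frac{180179}{104739} + 92874466098} = \sqrt{\frac{9727578704458243}{104739}} = \frac{\sqrt{1018856865926251913577}}{104739}$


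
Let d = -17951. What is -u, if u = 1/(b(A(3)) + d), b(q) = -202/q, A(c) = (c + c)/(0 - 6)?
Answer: 1/17749 ≈ 5.6341e-5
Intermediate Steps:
A(c) = -c/3 (A(c) = (2*c)/(-6) = (2*c)*(-⅙) = -c/3)
u = -1/17749 (u = 1/(-202/((-⅓*3)) - 17951) = 1/(-202/(-1) - 17951) = 1/(-202*(-1) - 17951) = 1/(202 - 17951) = 1/(-17749) = -1/17749 ≈ -5.6341e-5)
-u = -1*(-1/17749) = 1/17749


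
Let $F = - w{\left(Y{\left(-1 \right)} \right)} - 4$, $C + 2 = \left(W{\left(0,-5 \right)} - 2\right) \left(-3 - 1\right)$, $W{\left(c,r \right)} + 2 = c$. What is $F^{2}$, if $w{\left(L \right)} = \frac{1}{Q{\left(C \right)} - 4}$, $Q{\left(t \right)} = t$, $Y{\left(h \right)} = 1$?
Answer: $\frac{1681}{100} \approx 16.81$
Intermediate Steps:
$W{\left(c,r \right)} = -2 + c$
$C = 14$ ($C = -2 + \left(\left(-2 + 0\right) - 2\right) \left(-3 - 1\right) = -2 + \left(-2 - 2\right) \left(-4\right) = -2 - -16 = -2 + 16 = 14$)
$w{\left(L \right)} = \frac{1}{10}$ ($w{\left(L \right)} = \frac{1}{14 - 4} = \frac{1}{10}$)
$F = - \frac{41}{10}$ ($F = \left(-1\right) \frac{1}{10} - 4 = - \frac{1}{10} - 4 = - \frac{41}{10} \approx -4.1$)
$F^{2} = \left(- \frac{41}{10}\right)^{2} = \frac{1681}{100}$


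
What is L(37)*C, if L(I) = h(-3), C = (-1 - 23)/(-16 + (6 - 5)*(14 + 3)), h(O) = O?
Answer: 72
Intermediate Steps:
C = -24 (C = -24/(-16 + 1*17) = -24/(-16 + 17) = -24/1 = -24*1 = -24)
L(I) = -3
L(37)*C = -3*(-24) = 72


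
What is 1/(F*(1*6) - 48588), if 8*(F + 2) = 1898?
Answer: -2/94353 ≈ -2.1197e-5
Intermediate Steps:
F = 941/4 (F = -2 + (1/8)*1898 = -2 + 949/4 = 941/4 ≈ 235.25)
1/(F*(1*6) - 48588) = 1/(941*(1*6)/4 - 48588) = 1/((941/4)*6 - 48588) = 1/(2823/2 - 48588) = 1/(-94353/2) = -2/94353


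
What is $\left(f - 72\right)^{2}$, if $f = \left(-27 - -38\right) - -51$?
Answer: $100$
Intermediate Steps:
$f = 62$ ($f = \left(-27 + 38\right) + 51 = 11 + 51 = 62$)
$\left(f - 72\right)^{2} = \left(62 - 72\right)^{2} = \left(-10\right)^{2} = 100$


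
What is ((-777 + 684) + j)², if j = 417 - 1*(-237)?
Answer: 314721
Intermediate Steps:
j = 654 (j = 417 + 237 = 654)
((-777 + 684) + j)² = ((-777 + 684) + 654)² = (-93 + 654)² = 561² = 314721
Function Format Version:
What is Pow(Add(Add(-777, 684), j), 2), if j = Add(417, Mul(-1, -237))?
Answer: 314721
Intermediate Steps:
j = 654 (j = Add(417, 237) = 654)
Pow(Add(Add(-777, 684), j), 2) = Pow(Add(Add(-777, 684), 654), 2) = Pow(Add(-93, 654), 2) = Pow(561, 2) = 314721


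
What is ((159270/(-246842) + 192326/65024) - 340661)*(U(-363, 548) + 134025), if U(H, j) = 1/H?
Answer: -274807943395979602993/6018995328 ≈ -4.5657e+10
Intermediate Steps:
((159270/(-246842) + 192326/65024) - 340661)*(U(-363, 548) + 134025) = ((159270/(-246842) + 192326/65024) - 340661)*(1/(-363) + 134025) = ((159270*(-1/246842) + 192326*(1/65024)) - 340661)*(-1/363 + 134025) = ((-79635/123421 + 96163/32512) - 340661)*(48651074/363) = (9279440503/4012663552 - 340661)*(48651074/363) = -1366948698847369/4012663552*48651074/363 = -274807943395979602993/6018995328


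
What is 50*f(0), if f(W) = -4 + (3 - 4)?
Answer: -250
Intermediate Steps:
f(W) = -5 (f(W) = -4 - 1 = -5)
50*f(0) = 50*(-5) = -250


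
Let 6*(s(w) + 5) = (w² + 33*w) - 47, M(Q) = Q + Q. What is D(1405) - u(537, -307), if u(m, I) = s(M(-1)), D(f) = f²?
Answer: 11844289/6 ≈ 1.9740e+6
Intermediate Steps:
M(Q) = 2*Q
s(w) = -77/6 + w²/6 + 11*w/2 (s(w) = -5 + ((w² + 33*w) - 47)/6 = -5 + (-47 + w² + 33*w)/6 = -5 + (-47/6 + w²/6 + 11*w/2) = -77/6 + w²/6 + 11*w/2)
u(m, I) = -139/6 (u(m, I) = -77/6 + (2*(-1))²/6 + 11*(2*(-1))/2 = -77/6 + (⅙)*(-2)² + (11/2)*(-2) = -77/6 + (⅙)*4 - 11 = -77/6 + ⅔ - 11 = -139/6)
D(1405) - u(537, -307) = 1405² - 1*(-139/6) = 1974025 + 139/6 = 11844289/6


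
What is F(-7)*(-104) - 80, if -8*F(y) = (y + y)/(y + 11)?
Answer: -251/2 ≈ -125.50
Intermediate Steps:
F(y) = -y/(4*(11 + y)) (F(y) = -(y + y)/(8*(y + 11)) = -2*y/(8*(11 + y)) = -y/(4*(11 + y)))
F(-7)*(-104) - 80 = -1*(-7)/(44 + 4*(-7))*(-104) - 80 = -1*(-7)/(44 - 28)*(-104) - 80 = -1*(-7)/16*(-104) - 80 = -1*(-7)*1/16*(-104) - 80 = (7/16)*(-104) - 80 = -91/2 - 80 = -251/2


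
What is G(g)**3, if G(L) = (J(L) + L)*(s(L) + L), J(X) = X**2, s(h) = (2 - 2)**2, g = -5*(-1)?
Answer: 3375000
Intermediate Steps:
g = 5
s(h) = 0 (s(h) = 0**2 = 0)
G(L) = L*(L + L**2) (G(L) = (L**2 + L)*(0 + L) = (L + L**2)*L = L*(L + L**2))
G(g)**3 = (5**2*(1 + 5))**3 = (25*6)**3 = 150**3 = 3375000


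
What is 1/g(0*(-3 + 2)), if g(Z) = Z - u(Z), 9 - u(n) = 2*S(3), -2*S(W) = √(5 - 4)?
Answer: -⅒ ≈ -0.10000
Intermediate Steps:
S(W) = -½ (S(W) = -√(5 - 4)/2 = -√1/2 = -½*1 = -½)
u(n) = 10 (u(n) = 9 - 2*(-1)/2 = 9 - 1*(-1) = 9 + 1 = 10)
g(Z) = -10 + Z (g(Z) = Z - 1*10 = Z - 10 = -10 + Z)
1/g(0*(-3 + 2)) = 1/(-10 + 0*(-3 + 2)) = 1/(-10 + 0*(-1)) = 1/(-10 + 0) = 1/(-10) = -⅒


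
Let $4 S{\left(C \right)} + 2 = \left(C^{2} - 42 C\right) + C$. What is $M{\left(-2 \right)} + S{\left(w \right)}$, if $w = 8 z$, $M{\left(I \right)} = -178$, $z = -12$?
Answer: $\frac{6219}{2} \approx 3109.5$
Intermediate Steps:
$w = -96$ ($w = 8 \left(-12\right) = -96$)
$S{\left(C \right)} = - \frac{1}{2} - \frac{41 C}{4} + \frac{C^{2}}{4}$ ($S{\left(C \right)} = - \frac{1}{2} + \frac{\left(C^{2} - 42 C\right) + C}{4} = - \frac{1}{2} + \frac{C^{2} - 41 C}{4} = - \frac{1}{2} + \left(- \frac{41 C}{4} + \frac{C^{2}}{4}\right) = - \frac{1}{2} - \frac{41 C}{4} + \frac{C^{2}}{4}$)
$M{\left(-2 \right)} + S{\left(w \right)} = -178 - \left(- \frac{1967}{2} - 2304\right) = -178 + \left(- \frac{1}{2} + 984 + \frac{1}{4} \cdot 9216\right) = -178 + \left(- \frac{1}{2} + 984 + 2304\right) = -178 + \frac{6575}{2} = \frac{6219}{2}$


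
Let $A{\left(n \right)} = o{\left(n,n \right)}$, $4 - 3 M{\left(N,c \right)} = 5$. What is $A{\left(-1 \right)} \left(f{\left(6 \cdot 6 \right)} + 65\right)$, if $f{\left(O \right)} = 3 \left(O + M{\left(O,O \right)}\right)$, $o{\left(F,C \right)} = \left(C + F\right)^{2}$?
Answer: $688$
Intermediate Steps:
$M{\left(N,c \right)} = - \frac{1}{3}$ ($M{\left(N,c \right)} = \frac{4}{3} - \frac{5}{3} = - \frac{1}{3}$)
$A{\left(n \right)} = 4 n^{2}$ ($A{\left(n \right)} = \left(n + n\right)^{2} = \left(2 n\right)^{2} = 4 n^{2}$)
$f{\left(O \right)} = -1 + 3 O$ ($f{\left(O \right)} = 3 \left(O - \frac{1}{3}\right) = 3 \left(- \frac{1}{3} + O\right) = -1 + 3 O$)
$A{\left(-1 \right)} \left(f{\left(6 \cdot 6 \right)} + 65\right) = 4 \left(-1\right)^{2} \left(\left(-1 + 3 \cdot 6 \cdot 6\right) + 65\right) = 4 \cdot 1 \left(\left(-1 + 3 \cdot 36\right) + 65\right) = 4 \left(\left(-1 + 108\right) + 65\right) = 4 \left(107 + 65\right) = 4 \cdot 172 = 688$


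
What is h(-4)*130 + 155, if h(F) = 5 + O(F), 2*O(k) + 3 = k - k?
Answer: 610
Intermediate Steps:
O(k) = -3/2 (O(k) = -3/2 + (k - k)/2 = -3/2 + (½)*0 = -3/2 + 0 = -3/2)
h(F) = 7/2 (h(F) = 5 - 3/2 = 7/2)
h(-4)*130 + 155 = (7/2)*130 + 155 = 455 + 155 = 610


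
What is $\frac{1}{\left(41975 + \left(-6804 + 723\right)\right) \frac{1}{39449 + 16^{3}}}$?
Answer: $\frac{43545}{35894} \approx 1.2132$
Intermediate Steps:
$\frac{1}{\left(41975 + \left(-6804 + 723\right)\right) \frac{1}{39449 + 16^{3}}} = \frac{1}{\left(41975 - 6081\right) \frac{1}{39449 + 4096}} = \frac{1}{35894 \cdot \frac{1}{43545}} = \frac{1}{\frac{35894}{43545}} = \frac{43545}{35894}$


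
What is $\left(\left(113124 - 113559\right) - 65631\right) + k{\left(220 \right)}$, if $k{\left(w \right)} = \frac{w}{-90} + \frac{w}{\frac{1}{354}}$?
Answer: $\frac{106304}{9} \approx 11812.0$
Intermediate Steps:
$k{\left(w \right)} = \frac{31859 w}{90}$ ($k{\left(w \right)} = w \left(- \frac{1}{90}\right) + w \frac{1}{\frac{1}{354}} = - \frac{w}{90} + w 354 = - \frac{w}{90} + 354 w = \frac{31859 w}{90}$)
$\left(\left(113124 - 113559\right) - 65631\right) + k{\left(220 \right)} = \left(\left(113124 - 113559\right) - 65631\right) + \frac{31859}{90} \cdot 220 = \left(-435 - 65631\right) + \frac{700898}{9} = -66066 + \frac{700898}{9} = \frac{106304}{9}$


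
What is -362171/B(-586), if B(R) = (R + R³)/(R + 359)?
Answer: -82212817/201230642 ≈ -0.40855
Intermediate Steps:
B(R) = (R + R³)/(359 + R)
-362171/B(-586) = -362171*(359 - 586)/(-586 + (-586)³) = -362171*(-227/(-586 - 201230056)) = -362171/((-1/227*(-201230642))) = -362171/201230642/227 = -362171*227/201230642 = -82212817/201230642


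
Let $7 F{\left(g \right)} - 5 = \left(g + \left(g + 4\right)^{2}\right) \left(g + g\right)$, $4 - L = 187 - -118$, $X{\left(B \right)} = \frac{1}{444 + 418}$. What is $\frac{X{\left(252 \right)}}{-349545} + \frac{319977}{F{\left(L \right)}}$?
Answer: $- \frac{674880991966421}{15945392345859690} \approx -0.042325$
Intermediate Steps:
$X{\left(B \right)} = \frac{1}{862}$
$L = -301$ ($L = 4 - \left(187 - -118\right) = 4 - \left(187 + 118\right) = 4 - 305 = -301$)
$F{\left(g \right)} = \frac{5}{7} + \frac{2 g \left(g + \left(4 + g\right)^{2}\right)}{7}$ ($F{\left(g \right)} = \frac{5}{7} + \frac{\left(g + \left(g + 4\right)^{2}\right) \left(g + g\right)}{7} = \frac{5}{7} + \frac{\left(g + \left(4 + g\right)^{2}\right) 2 g}{7} = \frac{5}{7} + \frac{2 g \left(g + \left(4 + g\right)^{2}\right)}{7}$)
$\frac{X{\left(252 \right)}}{-349545} + \frac{319977}{F{\left(L \right)}} = \frac{1}{862 \left(-349545\right)} + \frac{319977}{\frac{5}{7} + \frac{2 \left(-301\right)^{2}}{7} + \frac{2}{7} \left(-301\right) \left(4 - 301\right)^{2}} = \frac{1}{862} \left(- \frac{1}{349545}\right) + \frac{319977}{\frac{5}{7} + \frac{2}{7} \cdot 90601 + \frac{2}{7} \left(-301\right) \left(-297\right)^{2}} = - \frac{1}{301307790} + \frac{319977}{\frac{5}{7} + 25886 + \frac{2}{7} \left(-301\right) 88209} = - \frac{1}{301307790} + \frac{319977}{\frac{5}{7} + 25886 - 7585974} = - \frac{1}{301307790} + \frac{319977}{- \frac{52920611}{7}} = - \frac{1}{301307790} + 319977 \left(- \frac{7}{52920611}\right) = - \frac{1}{301307790} - \frac{2239839}{52920611} = - \frac{674880991966421}{15945392345859690}$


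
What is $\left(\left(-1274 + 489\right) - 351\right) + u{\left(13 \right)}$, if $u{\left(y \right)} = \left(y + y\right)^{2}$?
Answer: $-460$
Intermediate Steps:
$u{\left(y \right)} = 4 y^{2}$ ($u{\left(y \right)} = \left(2 y\right)^{2} = 4 y^{2}$)
$\left(\left(-1274 + 489\right) - 351\right) + u{\left(13 \right)} = \left(\left(-1274 + 489\right) - 351\right) + 4 \cdot 13^{2} = \left(-785 - 351\right) + 4 \cdot 169 = -1136 + 676 = -460$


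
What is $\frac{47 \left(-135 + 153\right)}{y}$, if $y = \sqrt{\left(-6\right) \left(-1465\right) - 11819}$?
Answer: $- \frac{846 i \sqrt{3029}}{3029} \approx - 15.372 i$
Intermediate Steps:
$y = i \sqrt{3029}$ ($y = \sqrt{8790 - 11819} = \sqrt{-3029} = i \sqrt{3029} \approx 55.036 i$)
$\frac{47 \left(-135 + 153\right)}{y} = \frac{47 \left(-135 + 153\right)}{i \sqrt{3029}} = 47 \cdot 18 \left(- \frac{i \sqrt{3029}}{3029}\right) = 846 \left(- \frac{i \sqrt{3029}}{3029}\right) = - \frac{846 i \sqrt{3029}}{3029}$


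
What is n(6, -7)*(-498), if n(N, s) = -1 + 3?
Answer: -996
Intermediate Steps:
n(N, s) = 2
n(6, -7)*(-498) = 2*(-498) = -996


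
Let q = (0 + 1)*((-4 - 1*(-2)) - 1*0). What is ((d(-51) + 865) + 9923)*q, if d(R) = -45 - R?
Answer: -21588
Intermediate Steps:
q = -2 (q = 1*((-4 + 2) + 0) = 1*(-2 + 0) = 1*(-2) = -2)
((d(-51) + 865) + 9923)*q = (((-45 - 1*(-51)) + 865) + 9923)*(-2) = (((-45 + 51) + 865) + 9923)*(-2) = ((6 + 865) + 9923)*(-2) = (871 + 9923)*(-2) = 10794*(-2) = -21588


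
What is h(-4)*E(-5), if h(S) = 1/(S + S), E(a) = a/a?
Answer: -⅛ ≈ -0.12500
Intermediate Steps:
E(a) = 1
h(S) = 1/(2*S)
h(-4)*E(-5) = ((½)/(-4))*1 = ((½)*(-¼))*1 = -⅛*1 = -⅛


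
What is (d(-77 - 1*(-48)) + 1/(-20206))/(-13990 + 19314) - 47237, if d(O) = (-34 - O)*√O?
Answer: -5081602656329/107576744 - 5*I*√29/5324 ≈ -47237.0 - 0.0050574*I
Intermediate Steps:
d(O) = √O*(-34 - O)
(d(-77 - 1*(-48)) + 1/(-20206))/(-13990 + 19314) - 47237 = (√(-77 - 1*(-48))*(-34 - (-77 - 1*(-48))) + 1/(-20206))/(-13990 + 19314) - 47237 = (√(-77 + 48)*(-34 - (-77 + 48)) - 1/20206)/5324 - 47237 = (√(-29)*(-34 - 1*(-29)) - 1/20206)*(1/5324) - 47237 = ((I*√29)*(-34 + 29) - 1/20206)*(1/5324) - 47237 = ((I*√29)*(-5) - 1/20206)*(1/5324) - 47237 = (-5*I*√29 - 1/20206)*(1/5324) - 47237 = (-1/20206 - 5*I*√29)*(1/5324) - 47237 = (-1/107576744 - 5*I*√29/5324) - 47237 = -5081602656329/107576744 - 5*I*√29/5324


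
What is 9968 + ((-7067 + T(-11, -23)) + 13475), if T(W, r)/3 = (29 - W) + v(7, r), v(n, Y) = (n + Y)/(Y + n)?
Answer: 16499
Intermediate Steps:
v(n, Y) = 1 (v(n, Y) = (Y + n)/(Y + n) = 1)
T(W, r) = 90 - 3*W (T(W, r) = 3*((29 - W) + 1) = 3*(30 - W) = 90 - 3*W)
9968 + ((-7067 + T(-11, -23)) + 13475) = 9968 + ((-7067 + (90 - 3*(-11))) + 13475) = 9968 + ((-7067 + (90 + 33)) + 13475) = 9968 + ((-7067 + 123) + 13475) = 9968 + (-6944 + 13475) = 9968 + 6531 = 16499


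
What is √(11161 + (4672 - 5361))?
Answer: 2*√2618 ≈ 102.33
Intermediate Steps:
√(11161 + (4672 - 5361)) = √(11161 - 689) = √10472 = 2*√2618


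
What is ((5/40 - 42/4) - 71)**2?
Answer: 423801/64 ≈ 6621.9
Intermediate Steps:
((5/40 - 42/4) - 71)**2 = ((5*(1/40) - 42*1/4) - 71)**2 = ((1/8 - 21/2) - 71)**2 = (-83/8 - 71)**2 = (-651/8)**2 = 423801/64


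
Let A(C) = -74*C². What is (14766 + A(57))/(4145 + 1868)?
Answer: -225660/6013 ≈ -37.529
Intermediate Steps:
(14766 + A(57))/(4145 + 1868) = (14766 - 74*57²)/(4145 + 1868) = (14766 - 74*3249)/6013 = (14766 - 240426)*(1/6013) = -225660*1/6013 = -225660/6013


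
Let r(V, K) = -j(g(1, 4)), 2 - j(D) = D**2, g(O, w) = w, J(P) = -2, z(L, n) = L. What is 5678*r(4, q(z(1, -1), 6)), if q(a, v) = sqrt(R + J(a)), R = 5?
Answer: 79492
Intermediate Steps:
q(a, v) = sqrt(3) (q(a, v) = sqrt(5 - 2) = sqrt(3))
j(D) = 2 - D**2
r(V, K) = 14 (r(V, K) = -(2 - 1*4**2) = -(2 - 1*16) = -(2 - 16) = -1*(-14) = 14)
5678*r(4, q(z(1, -1), 6)) = 5678*14 = 79492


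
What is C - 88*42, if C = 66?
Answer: -3630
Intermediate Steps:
C - 88*42 = 66 - 88*42 = 66 - 3696 = -3630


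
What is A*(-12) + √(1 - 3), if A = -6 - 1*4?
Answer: 120 + I*√2 ≈ 120.0 + 1.4142*I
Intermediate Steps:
A = -10 (A = -6 - 4 = -10)
A*(-12) + √(1 - 3) = -10*(-12) + √(1 - 3) = 120 + √(-2) = 120 + I*√2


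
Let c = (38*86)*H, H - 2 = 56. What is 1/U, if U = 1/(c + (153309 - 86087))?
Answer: 256766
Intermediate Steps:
H = 58 (H = 2 + 56 = 58)
c = 189544 (c = (38*86)*58 = 3268*58 = 189544)
U = 1/256766 (U = 1/(189544 + (153309 - 86087)) = 1/(189544 + 67222) = 1/256766 ≈ 3.8946e-6)
1/U = 1/(1/256766) = 256766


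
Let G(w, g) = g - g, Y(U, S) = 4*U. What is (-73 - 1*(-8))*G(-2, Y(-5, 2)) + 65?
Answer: 65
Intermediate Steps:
G(w, g) = 0
(-73 - 1*(-8))*G(-2, Y(-5, 2)) + 65 = (-73 - 1*(-8))*0 + 65 = (-73 + 8)*0 + 65 = -65*0 + 65 = 0 + 65 = 65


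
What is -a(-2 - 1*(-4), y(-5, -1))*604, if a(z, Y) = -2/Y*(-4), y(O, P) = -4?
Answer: 1208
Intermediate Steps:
a(z, Y) = 8/Y
-a(-2 - 1*(-4), y(-5, -1))*604 = -8/(-4)*604 = -8*(-¼)*604 = -(-2)*604 = -1*(-1208) = 1208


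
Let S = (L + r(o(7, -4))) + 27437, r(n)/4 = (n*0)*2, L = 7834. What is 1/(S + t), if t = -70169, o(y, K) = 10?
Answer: -1/34898 ≈ -2.8655e-5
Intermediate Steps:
r(n) = 0 (r(n) = 4*((n*0)*2) = 4*(0*2) = 4*0 = 0)
S = 35271 (S = (7834 + 0) + 27437 = 7834 + 27437 = 35271)
1/(S + t) = 1/(35271 - 70169) = 1/(-34898) = -1/34898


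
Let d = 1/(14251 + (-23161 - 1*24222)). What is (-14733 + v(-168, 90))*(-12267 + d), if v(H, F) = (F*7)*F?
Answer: -5685552697305/11044 ≈ -5.1481e+8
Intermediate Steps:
d = -1/33132 (d = 1/(14251 + (-23161 - 24222)) = 1/(14251 - 47383) = 1/(-33132) = -1/33132 ≈ -3.0182e-5)
v(H, F) = 7*F**2 (v(H, F) = (7*F)*F = 7*F**2)
(-14733 + v(-168, 90))*(-12267 + d) = (-14733 + 7*90**2)*(-12267 - 1/33132) = (-14733 + 7*8100)*(-406430245/33132) = (-14733 + 56700)*(-406430245/33132) = 41967*(-406430245/33132) = -5685552697305/11044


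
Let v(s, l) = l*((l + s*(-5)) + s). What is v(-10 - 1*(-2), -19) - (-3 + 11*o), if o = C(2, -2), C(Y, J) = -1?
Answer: -233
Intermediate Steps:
o = -1
v(s, l) = l*(l - 4*s) (v(s, l) = l*((l - 5*s) + s) = l*(l - 4*s))
v(-10 - 1*(-2), -19) - (-3 + 11*o) = -19*(-19 - 4*(-10 - 1*(-2))) - (-3 + 11*(-1)) = -19*(-19 - 4*(-10 + 2)) - (-3 - 11) = -19*(-19 - 4*(-8)) - 1*(-14) = -19*(-19 + 32) + 14 = -19*13 + 14 = -247 + 14 = -233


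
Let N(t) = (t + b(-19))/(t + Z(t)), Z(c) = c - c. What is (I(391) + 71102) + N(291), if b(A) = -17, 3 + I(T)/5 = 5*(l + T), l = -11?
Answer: 23451091/291 ≈ 80588.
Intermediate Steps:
I(T) = -290 + 25*T (I(T) = -15 + 5*(5*(-11 + T)) = -15 + 5*(-55 + 5*T) = -15 + (-275 + 25*T) = -290 + 25*T)
Z(c) = 0
N(t) = (-17 + t)/t (N(t) = (t - 17)/(t + 0) = (-17 + t)/t)
(I(391) + 71102) + N(291) = ((-290 + 25*391) + 71102) + (-17 + 291)/291 = ((-290 + 9775) + 71102) + (1/291)*274 = (9485 + 71102) + 274/291 = 80587 + 274/291 = 23451091/291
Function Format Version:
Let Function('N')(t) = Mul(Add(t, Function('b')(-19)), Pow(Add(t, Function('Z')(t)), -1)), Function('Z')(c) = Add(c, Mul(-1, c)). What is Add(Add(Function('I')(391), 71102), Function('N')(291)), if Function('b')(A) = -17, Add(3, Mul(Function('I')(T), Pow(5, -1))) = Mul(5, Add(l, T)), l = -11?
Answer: Rational(23451091, 291) ≈ 80588.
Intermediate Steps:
Function('I')(T) = Add(-290, Mul(25, T)) (Function('I')(T) = Add(-15, Mul(5, Mul(5, Add(-11, T)))) = Add(-15, Mul(5, Add(-55, Mul(5, T)))) = Add(-15, Add(-275, Mul(25, T))) = Add(-290, Mul(25, T)))
Function('Z')(c) = 0
Function('N')(t) = Mul(Pow(t, -1), Add(-17, t)) (Function('N')(t) = Mul(Add(t, -17), Pow(Add(t, 0), -1)) = Mul(Add(-17, t), Pow(t, -1)) = Mul(Pow(t, -1), Add(-17, t)))
Add(Add(Function('I')(391), 71102), Function('N')(291)) = Add(Add(Add(-290, Mul(25, 391)), 71102), Mul(Pow(291, -1), Add(-17, 291))) = Add(Add(Add(-290, 9775), 71102), Mul(Rational(1, 291), 274)) = Add(Add(9485, 71102), Rational(274, 291)) = Add(80587, Rational(274, 291)) = Rational(23451091, 291)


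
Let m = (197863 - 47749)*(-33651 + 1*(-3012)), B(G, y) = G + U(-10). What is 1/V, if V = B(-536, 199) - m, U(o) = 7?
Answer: 1/5503629053 ≈ 1.8170e-10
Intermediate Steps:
B(G, y) = 7 + G (B(G, y) = G + 7 = 7 + G)
m = -5503629582 (m = 150114*(-33651 - 3012) = 150114*(-36663) = -5503629582)
V = 5503629053 (V = (7 - 536) - 1*(-5503629582) = -529 + 5503629582 = 5503629053)
1/V = 1/5503629053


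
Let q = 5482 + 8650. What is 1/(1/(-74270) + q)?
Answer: 74270/1049583639 ≈ 7.0761e-5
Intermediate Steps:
q = 14132
1/(1/(-74270) + q) = 1/(1/(-74270) + 14132) = 1/(-1/74270 + 14132) = 1/(1049583639/74270) = 74270/1049583639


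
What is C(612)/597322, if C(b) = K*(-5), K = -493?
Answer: 2465/597322 ≈ 0.0041267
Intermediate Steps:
C(b) = 2465 (C(b) = -493*(-5) = 2465)
C(612)/597322 = 2465/597322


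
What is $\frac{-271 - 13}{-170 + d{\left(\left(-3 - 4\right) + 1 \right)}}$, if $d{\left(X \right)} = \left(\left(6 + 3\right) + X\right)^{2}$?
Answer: $\frac{284}{161} \approx 1.764$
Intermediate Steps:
$d{\left(X \right)} = \left(9 + X\right)^{2}$
$\frac{-271 - 13}{-170 + d{\left(\left(-3 - 4\right) + 1 \right)}} = \frac{-271 - 13}{-170 + \left(9 + \left(\left(-3 - 4\right) + 1\right)\right)^{2}} = - \frac{284}{-170 + \left(9 + \left(-7 + 1\right)\right)^{2}} = - \frac{284}{-170 + \left(9 - 6\right)^{2}} = - \frac{284}{-170 + 3^{2}} = - \frac{284}{-170 + 9} = - \frac{284}{-161} = \left(-284\right) \left(- \frac{1}{161}\right) = \frac{284}{161}$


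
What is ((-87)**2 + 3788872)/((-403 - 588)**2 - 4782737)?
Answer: -3796441/3800656 ≈ -0.99889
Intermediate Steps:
((-87)**2 + 3788872)/((-403 - 588)**2 - 4782737) = (7569 + 3788872)/((-991)**2 - 4782737) = 3796441/(982081 - 4782737) = 3796441/(-3800656) = 3796441*(-1/3800656) = -3796441/3800656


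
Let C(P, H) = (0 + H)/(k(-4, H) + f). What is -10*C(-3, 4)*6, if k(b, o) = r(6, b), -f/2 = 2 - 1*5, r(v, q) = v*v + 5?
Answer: -240/47 ≈ -5.1064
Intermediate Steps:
r(v, q) = 5 + v² (r(v, q) = v² + 5 = 5 + v²)
f = 6 (f = -2*(2 - 1*5) = -2*(2 - 5) = -2*(-3) = 6)
k(b, o) = 41 (k(b, o) = 5 + 6² = 5 + 36 = 41)
C(P, H) = H/47 (C(P, H) = (0 + H)/(41 + 6) = H/47)
-10*C(-3, 4)*6 = -10*4/47*6 = -40/47*6 = -240/47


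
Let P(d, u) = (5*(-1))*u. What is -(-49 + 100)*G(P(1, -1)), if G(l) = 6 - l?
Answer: -51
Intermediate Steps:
P(d, u) = -5*u
-(-49 + 100)*G(P(1, -1)) = -(-49 + 100)*(6 - (-5)*(-1)) = -51*(6 - 1*5) = -51*(6 - 5) = -51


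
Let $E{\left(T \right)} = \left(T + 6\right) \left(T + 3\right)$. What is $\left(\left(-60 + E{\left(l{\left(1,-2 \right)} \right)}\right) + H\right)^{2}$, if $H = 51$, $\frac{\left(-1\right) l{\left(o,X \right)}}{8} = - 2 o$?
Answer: $167281$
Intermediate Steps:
$l{\left(o,X \right)} = 16 o$ ($l{\left(o,X \right)} = - 8 \left(- 2 o\right) = 16 o$)
$E{\left(T \right)} = \left(3 + T\right) \left(6 + T\right)$ ($E{\left(T \right)} = \left(6 + T\right) \left(3 + T\right) = \left(3 + T\right) \left(6 + T\right)$)
$\left(\left(-60 + E{\left(l{\left(1,-2 \right)} \right)}\right) + H\right)^{2} = \left(\left(-60 + \left(18 + \left(16 \cdot 1\right)^{2} + 9 \cdot 16 \cdot 1\right)\right) + 51\right)^{2} = \left(\left(-60 + \left(18 + 16^{2} + 9 \cdot 16\right)\right) + 51\right)^{2} = \left(\left(-60 + \left(18 + 256 + 144\right)\right) + 51\right)^{2} = \left(\left(-60 + 418\right) + 51\right)^{2} = \left(358 + 51\right)^{2} = 409^{2} = 167281$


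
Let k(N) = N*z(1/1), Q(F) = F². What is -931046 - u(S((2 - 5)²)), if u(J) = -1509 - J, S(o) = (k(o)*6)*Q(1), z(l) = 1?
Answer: -929483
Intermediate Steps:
k(N) = N (k(N) = N*1 = N)
S(o) = 6*o (S(o) = (o*6)*1² = (6*o)*1 = 6*o)
-931046 - u(S((2 - 5)²)) = -931046 - (-1509 - 6*(2 - 5)²) = -931046 - (-1509 - 6*(-3)²) = -931046 - (-1509 - 6*9) = -931046 - (-1509 - 1*54) = -931046 - (-1509 - 54) = -931046 - 1*(-1563) = -931046 + 1563 = -929483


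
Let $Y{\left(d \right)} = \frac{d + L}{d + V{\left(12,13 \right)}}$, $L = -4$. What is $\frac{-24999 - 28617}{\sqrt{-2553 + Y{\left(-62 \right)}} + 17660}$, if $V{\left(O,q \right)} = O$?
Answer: $- \frac{369866625}{121827403} + \frac{50265 i \sqrt{443}}{121827403} \approx -3.036 + 0.0086841 i$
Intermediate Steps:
$Y{\left(d \right)} = \frac{-4 + d}{12 + d}$ ($Y{\left(d \right)} = \frac{d - 4}{d + 12} = \frac{-4 + d}{12 + d}$)
$\frac{-24999 - 28617}{\sqrt{-2553 + Y{\left(-62 \right)}} + 17660} = \frac{-24999 - 28617}{\sqrt{-2553 + \frac{-4 - 62}{12 - 62}} + 17660} = - \frac{53616}{\sqrt{-2553 + \frac{1}{-50} \left(-66\right)} + 17660} = - \frac{53616}{\sqrt{-2553 - - \frac{33}{25}} + 17660} = - \frac{53616}{\sqrt{-2553 + \frac{33}{25}} + 17660} = - \frac{53616}{\sqrt{- \frac{63792}{25}} + 17660} = - \frac{53616}{\frac{12 i \sqrt{443}}{5} + 17660} = - \frac{53616}{17660 + \frac{12 i \sqrt{443}}{5}}$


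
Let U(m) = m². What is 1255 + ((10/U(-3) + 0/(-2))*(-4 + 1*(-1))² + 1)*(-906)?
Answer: -74453/3 ≈ -24818.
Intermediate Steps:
1255 + ((10/U(-3) + 0/(-2))*(-4 + 1*(-1))² + 1)*(-906) = 1255 + ((10/((-3)²) + 0/(-2))*(-4 + 1*(-1))² + 1)*(-906) = 1255 + ((10/9 + 0*(-½))*(-4 - 1)² + 1)*(-906) = 1255 + ((10*(⅑) + 0)*(-5)² + 1)*(-906) = 1255 + ((10/9 + 0)*25 + 1)*(-906) = 1255 + ((10/9)*25 + 1)*(-906) = 1255 + (250/9 + 1)*(-906) = 1255 + (259/9)*(-906) = 1255 - 78218/3 = -74453/3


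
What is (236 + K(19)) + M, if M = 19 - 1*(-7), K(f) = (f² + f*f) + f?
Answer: 1003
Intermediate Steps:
K(f) = f + 2*f² (K(f) = (f² + f²) + f = 2*f² + f = f + 2*f²)
M = 26 (M = 19 + 7 = 26)
(236 + K(19)) + M = (236 + 19*(1 + 2*19)) + 26 = (236 + 19*(1 + 38)) + 26 = (236 + 19*39) + 26 = (236 + 741) + 26 = 977 + 26 = 1003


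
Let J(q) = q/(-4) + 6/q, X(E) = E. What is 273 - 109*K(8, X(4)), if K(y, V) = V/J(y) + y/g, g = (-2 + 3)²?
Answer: -1251/5 ≈ -250.20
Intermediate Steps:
g = 1 (g = 1² = 1)
J(q) = 6/q - q/4 (J(q) = q*(-¼) + 6/q = -q/4 + 6/q = 6/q - q/4)
K(y, V) = y + V/(6/y - y/4) (K(y, V) = V/(6/y - y/4) + y/1 = V/(6/y - y/4) + y*1 = V/(6/y - y/4) + y = y + V/(6/y - y/4))
273 - 109*K(8, X(4)) = 273 - 872*(-24 + 8² - 4*4)/(-24 + 8²) = 273 - 872*(-24 + 64 - 16)/(-24 + 64) = 273 - 872*24/40 = 273 - 109*24/5 = 273 - 2616/5 = -1251/5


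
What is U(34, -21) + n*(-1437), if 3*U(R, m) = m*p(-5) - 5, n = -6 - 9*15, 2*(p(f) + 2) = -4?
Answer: 607930/3 ≈ 2.0264e+5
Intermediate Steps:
p(f) = -4 (p(f) = -2 + (½)*(-4) = -2 - 2 = -4)
n = -141 (n = -6 - 135 = -141)
U(R, m) = -5/3 - 4*m/3 (U(R, m) = (m*(-4) - 5)/3 = (-4*m - 5)/3 = (-5 - 4*m)/3 = -5/3 - 4*m/3)
U(34, -21) + n*(-1437) = (-5/3 - 4/3*(-21)) - 141*(-1437) = (-5/3 + 28) + 202617 = 79/3 + 202617 = 607930/3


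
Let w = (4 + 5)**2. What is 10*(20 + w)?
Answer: 1010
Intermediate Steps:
w = 81 (w = 9**2 = 81)
10*(20 + w) = 10*(20 + 81) = 10*101 = 1010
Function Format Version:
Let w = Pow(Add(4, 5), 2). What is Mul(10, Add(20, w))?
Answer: 1010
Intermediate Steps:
w = 81 (w = Pow(9, 2) = 81)
Mul(10, Add(20, w)) = Mul(10, Add(20, 81)) = Mul(10, 101) = 1010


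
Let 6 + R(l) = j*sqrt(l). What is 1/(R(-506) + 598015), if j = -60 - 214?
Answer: 598009/357652752537 + 274*I*sqrt(506)/357652752537 ≈ 1.672e-6 + 1.7233e-8*I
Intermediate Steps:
j = -274
R(l) = -6 - 274*sqrt(l)
1/(R(-506) + 598015) = 1/((-6 - 274*I*sqrt(506)) + 598015) = 1/(598009 - 274*I*sqrt(506))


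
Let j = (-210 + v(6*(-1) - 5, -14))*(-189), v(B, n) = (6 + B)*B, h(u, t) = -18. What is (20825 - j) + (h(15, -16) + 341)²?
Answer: 95859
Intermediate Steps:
v(B, n) = B*(6 + B)
j = 29295 (j = (-210 + (6*(-1) - 5)*(6 + (6*(-1) - 5)))*(-189) = (-210 + (-6 - 5)*(6 + (-6 - 5)))*(-189) = (-210 - 11*(6 - 11))*(-189) = (-210 - 11*(-5))*(-189) = (-210 + 55)*(-189) = -155*(-189) = 29295)
(20825 - j) + (h(15, -16) + 341)² = (20825 - 1*29295) + (-18 + 341)² = (20825 - 29295) + 323² = -8470 + 104329 = 95859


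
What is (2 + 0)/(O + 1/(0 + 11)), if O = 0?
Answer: 22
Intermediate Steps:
(2 + 0)/(O + 1/(0 + 11)) = (2 + 0)/(0 + 1/(0 + 11)) = 2/(0 + 1/11) = 2/(1/11) = 2*11 = 22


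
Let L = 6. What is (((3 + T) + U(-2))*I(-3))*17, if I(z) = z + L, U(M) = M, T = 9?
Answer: 510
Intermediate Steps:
I(z) = 6 + z (I(z) = z + 6 = 6 + z)
(((3 + T) + U(-2))*I(-3))*17 = (((3 + 9) - 2)*(6 - 3))*17 = ((12 - 2)*3)*17 = (10*3)*17 = 30*17 = 510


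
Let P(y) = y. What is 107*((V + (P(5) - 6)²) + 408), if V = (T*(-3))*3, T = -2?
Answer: 45689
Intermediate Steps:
V = 18 (V = -2*(-3)*3 = 6*3 = 18)
107*((V + (P(5) - 6)²) + 408) = 107*((18 + (5 - 6)²) + 408) = 107*((18 + (-1)²) + 408) = 107*((18 + 1) + 408) = 107*(19 + 408) = 107*427 = 45689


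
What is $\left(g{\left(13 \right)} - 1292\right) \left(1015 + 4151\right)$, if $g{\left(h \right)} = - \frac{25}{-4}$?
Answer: $- \frac{13284369}{2} \approx -6.6422 \cdot 10^{6}$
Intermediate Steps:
$g{\left(h \right)} = \frac{25}{4}$ ($g{\left(h \right)} = \left(-25\right) \left(- \frac{1}{4}\right) = \frac{25}{4}$)
$\left(g{\left(13 \right)} - 1292\right) \left(1015 + 4151\right) = \left(\frac{25}{4} - 1292\right) \left(1015 + 4151\right) = \left(- \frac{5143}{4}\right) 5166 = - \frac{13284369}{2}$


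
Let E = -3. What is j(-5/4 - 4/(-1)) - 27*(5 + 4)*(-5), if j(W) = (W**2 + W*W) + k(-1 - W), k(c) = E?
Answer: 9817/8 ≈ 1227.1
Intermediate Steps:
k(c) = -3
j(W) = -3 + 2*W**2 (j(W) = (W**2 + W*W) - 3 = (W**2 + W**2) - 3 = 2*W**2 - 3 = -3 + 2*W**2)
j(-5/4 - 4/(-1)) - 27*(5 + 4)*(-5) = (-3 + 2*(-5/4 - 4/(-1))**2) - 27*(5 + 4)*(-5) = (-3 + 2*(-5*1/4 - 4*(-1))**2) - 243*(-5) = (-3 + 2*(-5/4 + 4)**2) - 27*(-45) = (-3 + 2*(11/4)**2) + 1215 = (-3 + 2*(121/16)) + 1215 = (-3 + 121/8) + 1215 = 97/8 + 1215 = 9817/8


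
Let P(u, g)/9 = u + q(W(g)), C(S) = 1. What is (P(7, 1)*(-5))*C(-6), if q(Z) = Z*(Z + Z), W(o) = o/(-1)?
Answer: -405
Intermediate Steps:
W(o) = -o (W(o) = o*(-1) = -o)
q(Z) = 2*Z**2 (q(Z) = Z*(2*Z) = 2*Z**2)
P(u, g) = 9*u + 18*g**2 (P(u, g) = 9*(u + 2*(-g)**2) = 9*(u + 2*g**2) = 9*u + 18*g**2)
(P(7, 1)*(-5))*C(-6) = ((9*7 + 18*1**2)*(-5))*1 = ((63 + 18*1)*(-5))*1 = ((63 + 18)*(-5))*1 = (81*(-5))*1 = -405*1 = -405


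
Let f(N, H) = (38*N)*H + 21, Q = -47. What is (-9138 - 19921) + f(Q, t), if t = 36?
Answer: -93334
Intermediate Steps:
f(N, H) = 21 + 38*H*N (f(N, H) = 38*H*N + 21 = 21 + 38*H*N)
(-9138 - 19921) + f(Q, t) = (-9138 - 19921) + (21 + 38*36*(-47)) = -29059 + (21 - 64296) = -29059 - 64275 = -93334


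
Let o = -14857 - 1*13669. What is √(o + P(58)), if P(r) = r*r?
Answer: I*√25162 ≈ 158.63*I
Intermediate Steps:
o = -28526 (o = -14857 - 13669 = -28526)
P(r) = r²
√(o + P(58)) = √(-28526 + 58²) = √(-28526 + 3364) = √(-25162) = I*√25162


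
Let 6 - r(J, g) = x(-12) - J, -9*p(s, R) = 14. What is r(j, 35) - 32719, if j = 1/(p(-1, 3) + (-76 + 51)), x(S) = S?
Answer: -7815548/239 ≈ -32701.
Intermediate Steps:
p(s, R) = -14/9 (p(s, R) = -1/9*14 = -14/9)
j = -9/239 (j = 1/(-14/9 + (-76 + 51)) = 1/(-14/9 - 25) = 1/(-239/9) = -9/239 ≈ -0.037657)
r(J, g) = 18 + J (r(J, g) = 6 - (-12 - J) = 6 + (12 + J) = 18 + J)
r(j, 35) - 32719 = (18 - 9/239) - 32719 = 4293/239 - 32719 = -7815548/239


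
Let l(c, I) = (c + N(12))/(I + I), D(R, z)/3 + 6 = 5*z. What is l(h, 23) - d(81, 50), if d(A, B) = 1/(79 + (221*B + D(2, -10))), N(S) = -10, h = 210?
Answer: 1096077/252103 ≈ 4.3477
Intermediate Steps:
D(R, z) = -18 + 15*z (D(R, z) = -18 + 3*(5*z) = -18 + 15*z)
d(A, B) = 1/(-89 + 221*B) (d(A, B) = 1/(79 + (221*B + (-18 + 15*(-10)))) = 1/(79 + (221*B + (-18 - 150))) = 1/(79 + (221*B - 168)) = 1/(79 + (-168 + 221*B)) = 1/(-89 + 221*B))
l(c, I) = (-10 + c)/(2*I) (l(c, I) = (c - 10)/(I + I) = (-10 + c)/((2*I)) = (-10 + c)*(1/(2*I)) = (-10 + c)/(2*I))
l(h, 23) - d(81, 50) = (½)*(-10 + 210)/23 - 1/(-89 + 221*50) = (½)*(1/23)*200 - 1/(-89 + 11050) = 100/23 - 1/10961 = 1096077/252103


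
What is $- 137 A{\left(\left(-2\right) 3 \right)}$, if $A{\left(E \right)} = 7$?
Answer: $-959$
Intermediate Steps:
$- 137 A{\left(\left(-2\right) 3 \right)} = \left(-137\right) 7 = -959$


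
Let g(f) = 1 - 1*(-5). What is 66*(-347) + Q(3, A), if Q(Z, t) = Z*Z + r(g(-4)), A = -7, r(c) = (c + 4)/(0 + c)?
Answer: -68674/3 ≈ -22891.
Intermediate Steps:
g(f) = 6 (g(f) = 1 + 5 = 6)
r(c) = (4 + c)/c
Q(Z, t) = 5/3 + Z**2 (Q(Z, t) = Z*Z + (4 + 6)/6 = Z**2 + (1/6)*10 = Z**2 + 5/3 = 5/3 + Z**2)
66*(-347) + Q(3, A) = 66*(-347) + (5/3 + 3**2) = -22902 + (5/3 + 9) = -22902 + 32/3 = -68674/3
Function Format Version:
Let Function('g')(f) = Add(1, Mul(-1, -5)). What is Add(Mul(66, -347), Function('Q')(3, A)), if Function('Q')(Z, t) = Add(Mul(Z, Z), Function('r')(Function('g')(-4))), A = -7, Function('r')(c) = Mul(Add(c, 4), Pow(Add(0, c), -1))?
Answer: Rational(-68674, 3) ≈ -22891.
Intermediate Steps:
Function('g')(f) = 6 (Function('g')(f) = Add(1, 5) = 6)
Function('r')(c) = Mul(Pow(c, -1), Add(4, c)) (Function('r')(c) = Mul(Add(4, c), Pow(c, -1)) = Mul(Pow(c, -1), Add(4, c)))
Function('Q')(Z, t) = Add(Rational(5, 3), Pow(Z, 2)) (Function('Q')(Z, t) = Add(Mul(Z, Z), Mul(Pow(6, -1), Add(4, 6))) = Add(Pow(Z, 2), Mul(Rational(1, 6), 10)) = Add(Pow(Z, 2), Rational(5, 3)) = Add(Rational(5, 3), Pow(Z, 2)))
Add(Mul(66, -347), Function('Q')(3, A)) = Add(Mul(66, -347), Add(Rational(5, 3), Pow(3, 2))) = Add(-22902, Add(Rational(5, 3), 9)) = Add(-22902, Rational(32, 3)) = Rational(-68674, 3)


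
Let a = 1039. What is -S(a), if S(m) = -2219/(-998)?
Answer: -2219/998 ≈ -2.2234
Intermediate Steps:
S(m) = 2219/998 (S(m) = -2219*(-1/998) = 2219/998)
-S(a) = -1*2219/998 = -2219/998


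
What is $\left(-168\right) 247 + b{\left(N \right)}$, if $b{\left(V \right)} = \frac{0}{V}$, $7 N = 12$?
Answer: $-41496$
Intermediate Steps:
$N = \frac{12}{7}$ ($N = \frac{1}{7} \cdot 12 = \frac{12}{7} \approx 1.7143$)
$b{\left(V \right)} = 0$
$\left(-168\right) 247 + b{\left(N \right)} = \left(-168\right) 247 + 0 = -41496 + 0 = -41496$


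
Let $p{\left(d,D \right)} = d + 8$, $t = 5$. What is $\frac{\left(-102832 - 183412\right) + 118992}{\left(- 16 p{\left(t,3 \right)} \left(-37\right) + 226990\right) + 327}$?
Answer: $- \frac{167252}{235013} \approx -0.71167$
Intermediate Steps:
$p{\left(d,D \right)} = 8 + d$
$\frac{\left(-102832 - 183412\right) + 118992}{\left(- 16 p{\left(t,3 \right)} \left(-37\right) + 226990\right) + 327} = \frac{\left(-102832 - 183412\right) + 118992}{\left(- 16 \left(8 + 5\right) \left(-37\right) + 226990\right) + 327} = \frac{\left(-102832 - 183412\right) + 118992}{\left(\left(-16\right) 13 \left(-37\right) + 226990\right) + 327} = \frac{-286244 + 118992}{\left(\left(-208\right) \left(-37\right) + 226990\right) + 327} = - \frac{167252}{\left(7696 + 226990\right) + 327} = - \frac{167252}{234686 + 327} = - \frac{167252}{235013}$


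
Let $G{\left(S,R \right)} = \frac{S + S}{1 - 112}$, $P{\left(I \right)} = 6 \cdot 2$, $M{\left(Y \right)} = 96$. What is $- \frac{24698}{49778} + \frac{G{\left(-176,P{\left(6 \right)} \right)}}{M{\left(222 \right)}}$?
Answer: $- \frac{3838438}{8288037} \approx -0.46313$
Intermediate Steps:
$P{\left(I \right)} = 12$
$G{\left(S,R \right)} = - \frac{2 S}{111}$ ($G{\left(S,R \right)} = \frac{2 S}{-111} = 2 S \left(- \frac{1}{111}\right) = - \frac{2 S}{111}$)
$- \frac{24698}{49778} + \frac{G{\left(-176,P{\left(6 \right)} \right)}}{M{\left(222 \right)}} = - \frac{24698}{49778} + \frac{\left(- \frac{2}{111}\right) \left(-176\right)}{96} = \left(-24698\right) \frac{1}{49778} + \frac{352}{111} \cdot \frac{1}{96} = - \frac{12349}{24889} + \frac{11}{333} = - \frac{3838438}{8288037}$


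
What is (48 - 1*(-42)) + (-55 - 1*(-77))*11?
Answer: 332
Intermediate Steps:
(48 - 1*(-42)) + (-55 - 1*(-77))*11 = (48 + 42) + (-55 + 77)*11 = 90 + 22*11 = 90 + 242 = 332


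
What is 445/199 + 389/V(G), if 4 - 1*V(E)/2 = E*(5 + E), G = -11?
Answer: -22231/24676 ≈ -0.90092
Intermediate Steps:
V(E) = 8 - 2*E*(5 + E)
445/199 + 389/V(G) = 445/199 + 389/(8 - 10*(-11) - 2*(-11)**2) = 445*(1/199) + 389/(8 + 110 - 2*121) = 445/199 + 389/(8 + 110 - 242) = 445/199 + 389/(-124) = 445/199 + 389*(-1/124) = 445/199 - 389/124 = -22231/24676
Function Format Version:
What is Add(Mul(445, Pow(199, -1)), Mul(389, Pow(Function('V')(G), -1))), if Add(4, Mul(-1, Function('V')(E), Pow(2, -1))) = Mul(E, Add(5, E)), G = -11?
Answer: Rational(-22231, 24676) ≈ -0.90092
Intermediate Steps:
Function('V')(E) = Add(8, Mul(-2, E, Add(5, E))) (Function('V')(E) = Add(8, Mul(-2, Mul(E, Add(5, E)))) = Add(8, Mul(-2, E, Add(5, E))))
Add(Mul(445, Pow(199, -1)), Mul(389, Pow(Function('V')(G), -1))) = Add(Mul(445, Pow(199, -1)), Mul(389, Pow(Add(8, Mul(-10, -11), Mul(-2, Pow(-11, 2))), -1))) = Add(Mul(445, Rational(1, 199)), Mul(389, Pow(Add(8, 110, Mul(-2, 121)), -1))) = Add(Rational(445, 199), Mul(389, Pow(Add(8, 110, -242), -1))) = Add(Rational(445, 199), Mul(389, Pow(-124, -1))) = Add(Rational(445, 199), Mul(389, Rational(-1, 124))) = Add(Rational(445, 199), Rational(-389, 124)) = Rational(-22231, 24676)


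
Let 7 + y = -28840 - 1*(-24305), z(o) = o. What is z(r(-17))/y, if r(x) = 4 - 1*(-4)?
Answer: -4/2271 ≈ -0.0017613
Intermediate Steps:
r(x) = 8 (r(x) = 4 + 4 = 8)
y = -4542 (y = -7 + (-28840 - 1*(-24305)) = -7 + (-28840 + 24305) = -7 - 4535 = -4542)
z(r(-17))/y = 8/(-4542) = 8*(-1/4542) = -4/2271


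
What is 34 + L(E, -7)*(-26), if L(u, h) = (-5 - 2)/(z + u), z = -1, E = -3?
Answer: -23/2 ≈ -11.500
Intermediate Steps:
L(u, h) = -7/(-1 + u) (L(u, h) = (-5 - 2)/(-1 + u) = -7/(-1 + u))
34 + L(E, -7)*(-26) = 34 - 7/(-1 - 3)*(-26) = 34 - 7/(-4)*(-26) = 34 - 7*(-¼)*(-26) = 34 + (7/4)*(-26) = 34 - 91/2 = -23/2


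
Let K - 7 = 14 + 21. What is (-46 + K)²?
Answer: 16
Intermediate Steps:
K = 42 (K = 7 + (14 + 21) = 7 + 35 = 42)
(-46 + K)² = (-46 + 42)² = (-4)² = 16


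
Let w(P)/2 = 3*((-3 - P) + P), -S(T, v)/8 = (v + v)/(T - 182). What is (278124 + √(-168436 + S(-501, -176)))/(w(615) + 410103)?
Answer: 92708/136695 + 178*I*√2479973/280088055 ≈ 0.67821 + 0.0010008*I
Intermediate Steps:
S(T, v) = -16*v/(-182 + T) (S(T, v) = -8*(v + v)/(T - 182) = -8*2*v/(-182 + T) = -16*v/(-182 + T))
w(P) = -18 (w(P) = 2*(3*((-3 - P) + P)) = 2*(3*(-3)) = 2*(-9) = -18)
(278124 + √(-168436 + S(-501, -176)))/(w(615) + 410103) = (278124 + √(-168436 - 16*(-176)/(-182 - 501)))/(-18 + 410103) = (278124 + √(-168436 - 16*(-176)/(-683)))/410085 = (278124 + √(-168436 - 16*(-176)*(-1/683)))*(1/410085) = (278124 + √(-168436 - 2816/683))*(1/410085) = (278124 + √(-115044604/683))*(1/410085) = (278124 + 178*I*√2479973/683)*(1/410085) = 92708/136695 + 178*I*√2479973/280088055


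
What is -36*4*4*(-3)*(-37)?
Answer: -63936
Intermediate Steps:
-36*4*4*(-3)*(-37) = -576*(-3)*(-37) = -36*(-48)*(-37) = 1728*(-37) = -63936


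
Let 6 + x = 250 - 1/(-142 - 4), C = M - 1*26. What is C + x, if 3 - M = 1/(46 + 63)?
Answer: 3516957/15914 ≈ 221.00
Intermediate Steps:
M = 326/109 (M = 3 - 1/(46 + 63) = 3 - 1/109 = 326/109 ≈ 2.9908)
C = -2508/109 (C = 326/109 - 1*26 = 326/109 - 26 = -2508/109 ≈ -23.009)
x = 35625/146 (x = -6 + (250 - 1/(-142 - 4)) = -6 + (250 - 1/(-146)) = -6 + (250 - 1*(-1/146)) = -6 + (250 + 1/146) = -6 + 36501/146 = 35625/146 ≈ 244.01)
C + x = -2508/109 + 35625/146 = 3516957/15914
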